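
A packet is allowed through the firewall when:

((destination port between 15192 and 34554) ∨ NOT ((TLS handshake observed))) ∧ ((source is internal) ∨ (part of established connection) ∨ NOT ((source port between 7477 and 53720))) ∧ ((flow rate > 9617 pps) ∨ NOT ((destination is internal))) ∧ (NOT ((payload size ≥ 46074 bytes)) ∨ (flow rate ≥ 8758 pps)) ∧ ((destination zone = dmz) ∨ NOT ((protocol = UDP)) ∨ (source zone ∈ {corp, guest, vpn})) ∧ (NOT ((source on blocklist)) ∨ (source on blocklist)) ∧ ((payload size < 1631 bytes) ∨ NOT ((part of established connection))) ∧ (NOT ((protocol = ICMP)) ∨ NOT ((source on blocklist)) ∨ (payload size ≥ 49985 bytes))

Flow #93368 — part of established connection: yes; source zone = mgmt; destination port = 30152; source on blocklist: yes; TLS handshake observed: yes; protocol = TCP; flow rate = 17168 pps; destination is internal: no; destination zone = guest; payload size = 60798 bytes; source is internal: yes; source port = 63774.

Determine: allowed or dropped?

Atomic conditions:
  destination port between 15192 and 34554: 30152 in [15192, 34554] is true
  TLS handshake observed: yes → true
  source is internal: yes → true
  part of established connection: yes → true
  source port between 7477 and 53720: 63774 in [7477, 53720] is false
  flow rate > 9617 pps: 17168 > 9617 is true
  destination is internal: no → false
  payload size ≥ 46074 bytes: 60798 ≥ 46074 is true
  flow rate ≥ 8758 pps: 17168 ≥ 8758 is true
  destination zone = dmz: guest == dmz is false
  protocol = UDP: TCP == UDP is false
  source zone ∈ {corp, guest, vpn}: mgmt is not in the set → false
  source on blocklist: yes → true
  payload size < 1631 bytes: 60798 < 1631 is false
  protocol = ICMP: TCP == ICMP is false
  payload size ≥ 49985 bytes: 60798 ≥ 49985 is true
Combine:
[1.2] NOT true = false
[1] true OR false = true
[2.3] NOT false = true
[2] true OR true OR true = true
[3.2] NOT false = true
[3] true OR true = true
[4.1] NOT true = false
[4] false OR true = true
[5.2] NOT false = true
[5] false OR true OR false = true
[6.1] NOT true = false
[6] false OR true = true
[7.2] NOT true = false
[7] false OR false = false
[8.1] NOT false = true
[8.2] NOT true = false
[8] true OR false OR true = true
[root] true AND true AND true AND true AND true AND true AND false AND true = false
Overall: false → dropped

Dropped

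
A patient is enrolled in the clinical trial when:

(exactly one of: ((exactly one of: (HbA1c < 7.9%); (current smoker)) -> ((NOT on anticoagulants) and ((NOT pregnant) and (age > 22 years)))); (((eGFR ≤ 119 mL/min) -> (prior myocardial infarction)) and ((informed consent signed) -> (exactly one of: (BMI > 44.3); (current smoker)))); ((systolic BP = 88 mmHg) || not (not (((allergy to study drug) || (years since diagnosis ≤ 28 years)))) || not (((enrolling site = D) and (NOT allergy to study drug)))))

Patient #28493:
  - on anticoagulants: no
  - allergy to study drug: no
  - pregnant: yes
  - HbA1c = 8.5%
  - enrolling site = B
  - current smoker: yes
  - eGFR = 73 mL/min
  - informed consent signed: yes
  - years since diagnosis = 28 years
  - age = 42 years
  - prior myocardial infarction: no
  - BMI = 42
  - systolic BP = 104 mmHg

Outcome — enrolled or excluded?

Atomic conditions:
  HbA1c < 7.9%: 8.5 < 7.9 is false
  current smoker: yes → true
  NOT on anticoagulants: no → true
  NOT pregnant: yes → false
  age > 22 years: 42 > 22 is true
  eGFR ≤ 119 mL/min: 73 ≤ 119 is true
  prior myocardial infarction: no → false
  informed consent signed: yes → true
  BMI > 44.3: 42 > 44.3 is false
  systolic BP = 88 mmHg: 104 == 88 is false
  allergy to study drug: no → false
  years since diagnosis ≤ 28 years: 28 ≤ 28 is true
  enrolling site = D: B == D is false
  NOT allergy to study drug: no → true
Combine:
[1.1] exactly-one(false, true) = true
[1.2.2] false AND true = false
[1.2] true AND false = false
[1] true → false = false
[2.1] true → false = false
[2.2.2] exactly-one(false, true) = true
[2.2] true → true = true
[2] false AND true = false
[3.2.1.1] false OR true = true
[3.2.1] NOT true = false
[3.2] NOT false = true
[3.3.1] false AND true = false
[3.3] NOT false = true
[3] false OR true OR true = true
[root] exactly-one(false, false, true) = true
Overall: true → enrolled

Enrolled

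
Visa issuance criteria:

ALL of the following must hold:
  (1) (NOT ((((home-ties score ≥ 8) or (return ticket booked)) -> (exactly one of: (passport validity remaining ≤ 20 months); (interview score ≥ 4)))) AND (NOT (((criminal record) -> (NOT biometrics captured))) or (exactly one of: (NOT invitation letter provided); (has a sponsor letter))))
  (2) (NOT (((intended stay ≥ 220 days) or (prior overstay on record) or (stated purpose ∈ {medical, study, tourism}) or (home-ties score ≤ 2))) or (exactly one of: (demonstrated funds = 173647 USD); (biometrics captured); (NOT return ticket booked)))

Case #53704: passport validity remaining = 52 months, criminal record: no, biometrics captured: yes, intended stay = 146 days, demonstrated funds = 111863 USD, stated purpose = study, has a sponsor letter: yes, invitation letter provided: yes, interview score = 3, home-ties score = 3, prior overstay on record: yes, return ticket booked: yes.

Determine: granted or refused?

Granted

Atomic conditions:
  home-ties score ≥ 8: 3 ≥ 8 is false
  return ticket booked: yes → true
  passport validity remaining ≤ 20 months: 52 ≤ 20 is false
  interview score ≥ 4: 3 ≥ 4 is false
  criminal record: no → false
  NOT biometrics captured: yes → false
  NOT invitation letter provided: yes → false
  has a sponsor letter: yes → true
  intended stay ≥ 220 days: 146 ≥ 220 is false
  prior overstay on record: yes → true
  stated purpose ∈ {medical, study, tourism}: study is in the set → true
  home-ties score ≤ 2: 3 ≤ 2 is false
  demonstrated funds = 173647 USD: 111863 == 173647 is false
  biometrics captured: yes → true
  NOT return ticket booked: yes → false
Combine:
[1.1.1.1] false OR true = true
[1.1.1.2] exactly-one(false, false) = false
[1.1.1] true → false = false
[1.1] NOT false = true
[1.2.1.1] false → false (antecedent false ⇒ implication holds) = true
[1.2.1] NOT true = false
[1.2.2] exactly-one(false, true) = true
[1.2] false OR true = true
[1] true AND true = true
[2.1.1] false OR true OR true OR false = true
[2.1] NOT true = false
[2.2] exactly-one(false, true, false) = true
[2] false OR true = true
[root] true AND true = true
Overall: true → granted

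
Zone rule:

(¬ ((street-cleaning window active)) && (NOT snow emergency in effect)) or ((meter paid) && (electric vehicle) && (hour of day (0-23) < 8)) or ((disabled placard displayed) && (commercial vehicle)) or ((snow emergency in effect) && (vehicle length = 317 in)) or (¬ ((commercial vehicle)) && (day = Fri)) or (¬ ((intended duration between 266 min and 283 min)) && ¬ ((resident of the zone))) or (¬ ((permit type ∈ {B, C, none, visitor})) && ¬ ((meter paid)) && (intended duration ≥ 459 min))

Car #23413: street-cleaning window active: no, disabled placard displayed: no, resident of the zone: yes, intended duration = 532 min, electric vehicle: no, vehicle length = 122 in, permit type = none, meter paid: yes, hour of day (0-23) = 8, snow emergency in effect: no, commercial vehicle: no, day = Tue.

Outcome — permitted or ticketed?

Permitted

Atomic conditions:
  street-cleaning window active: no → false
  NOT snow emergency in effect: no → true
  meter paid: yes → true
  electric vehicle: no → false
  hour of day (0-23) < 8: 8 < 8 is false
  disabled placard displayed: no → false
  commercial vehicle: no → false
  snow emergency in effect: no → false
  vehicle length = 317 in: 122 == 317 is false
  day = Fri: Tue == Fri is false
  intended duration between 266 min and 283 min: 532 in [266, 283] is false
  resident of the zone: yes → true
  permit type ∈ {B, C, none, visitor}: none is in the set → true
  intended duration ≥ 459 min: 532 ≥ 459 is true
Combine:
[1.1] NOT false = true
[1] true AND true = true
[2] true AND false AND false = false
[3] false AND false = false
[4] false AND false = false
[5.1] NOT false = true
[5] true AND false = false
[6.1] NOT false = true
[6.2] NOT true = false
[6] true AND false = false
[7.1] NOT true = false
[7.2] NOT true = false
[7] false AND false AND true = false
[root] true OR false OR false OR false OR false OR false OR false = true
Overall: true → permitted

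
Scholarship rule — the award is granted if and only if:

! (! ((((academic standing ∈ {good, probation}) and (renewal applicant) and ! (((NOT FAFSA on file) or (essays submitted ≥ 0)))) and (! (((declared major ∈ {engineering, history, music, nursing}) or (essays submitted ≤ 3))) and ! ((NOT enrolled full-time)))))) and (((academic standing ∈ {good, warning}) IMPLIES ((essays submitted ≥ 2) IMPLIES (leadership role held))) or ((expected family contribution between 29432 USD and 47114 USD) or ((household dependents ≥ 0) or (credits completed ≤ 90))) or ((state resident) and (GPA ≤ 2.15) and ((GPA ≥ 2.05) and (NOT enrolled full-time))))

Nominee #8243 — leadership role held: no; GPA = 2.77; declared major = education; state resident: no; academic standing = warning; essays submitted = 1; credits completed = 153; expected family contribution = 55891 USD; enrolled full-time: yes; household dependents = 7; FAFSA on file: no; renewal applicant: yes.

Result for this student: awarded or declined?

Declined

Atomic conditions:
  academic standing ∈ {good, probation}: warning is not in the set → false
  renewal applicant: yes → true
  NOT FAFSA on file: no → true
  essays submitted ≥ 0: 1 ≥ 0 is true
  declared major ∈ {engineering, history, music, nursing}: education is not in the set → false
  essays submitted ≤ 3: 1 ≤ 3 is true
  NOT enrolled full-time: yes → false
  academic standing ∈ {good, warning}: warning is in the set → true
  essays submitted ≥ 2: 1 ≥ 2 is false
  leadership role held: no → false
  expected family contribution between 29432 USD and 47114 USD: 55891 in [29432, 47114] is false
  household dependents ≥ 0: 7 ≥ 0 is true
  credits completed ≤ 90: 153 ≤ 90 is false
  state resident: no → false
  GPA ≤ 2.15: 2.77 ≤ 2.15 is false
  GPA ≥ 2.05: 2.77 ≥ 2.05 is true
Combine:
[1.1.1.1.3.1] true OR true = true
[1.1.1.1.3] NOT true = false
[1.1.1.1] false AND true AND false = false
[1.1.1.2.1.1] false OR true = true
[1.1.1.2.1] NOT true = false
[1.1.1.2.2] NOT false = true
[1.1.1.2] false AND true = false
[1.1.1] false AND false = false
[1.1] NOT false = true
[1] NOT true = false
[2.1.2] false → false (antecedent false ⇒ implication holds) = true
[2.1] true → true = true
[2.2.2] true OR false = true
[2.2] false OR true = true
[2.3.3] true AND false = false
[2.3] false AND false AND false = false
[2] true OR true OR false = true
[root] false AND true = false
Overall: false → declined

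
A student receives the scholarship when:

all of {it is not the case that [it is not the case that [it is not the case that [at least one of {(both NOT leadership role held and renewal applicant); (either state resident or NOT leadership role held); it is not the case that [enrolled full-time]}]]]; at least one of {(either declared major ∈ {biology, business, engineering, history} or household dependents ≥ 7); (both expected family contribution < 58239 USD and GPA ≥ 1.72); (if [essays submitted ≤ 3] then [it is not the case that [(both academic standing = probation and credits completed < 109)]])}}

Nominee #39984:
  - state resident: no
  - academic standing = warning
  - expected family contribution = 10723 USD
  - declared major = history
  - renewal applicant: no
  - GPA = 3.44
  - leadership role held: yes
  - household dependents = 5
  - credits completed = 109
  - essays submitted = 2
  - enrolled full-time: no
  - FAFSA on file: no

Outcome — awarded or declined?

Declined

Atomic conditions:
  NOT leadership role held: yes → false
  renewal applicant: no → false
  state resident: no → false
  enrolled full-time: no → false
  declared major ∈ {biology, business, engineering, history}: history is in the set → true
  household dependents ≥ 7: 5 ≥ 7 is false
  expected family contribution < 58239 USD: 10723 < 58239 is true
  GPA ≥ 1.72: 3.44 ≥ 1.72 is true
  essays submitted ≤ 3: 2 ≤ 3 is true
  academic standing = probation: warning == probation is false
  credits completed < 109: 109 < 109 is false
Combine:
[1.1.1.1.1] false AND false = false
[1.1.1.1.2] false OR false = false
[1.1.1.1.3] NOT false = true
[1.1.1.1] false OR false OR true = true
[1.1.1] NOT true = false
[1.1] NOT false = true
[1] NOT true = false
[2.1] true OR false = true
[2.2] true AND true = true
[2.3.2.1] false AND false = false
[2.3.2] NOT false = true
[2.3] true → true = true
[2] true OR true OR true = true
[root] false AND true = false
Overall: false → declined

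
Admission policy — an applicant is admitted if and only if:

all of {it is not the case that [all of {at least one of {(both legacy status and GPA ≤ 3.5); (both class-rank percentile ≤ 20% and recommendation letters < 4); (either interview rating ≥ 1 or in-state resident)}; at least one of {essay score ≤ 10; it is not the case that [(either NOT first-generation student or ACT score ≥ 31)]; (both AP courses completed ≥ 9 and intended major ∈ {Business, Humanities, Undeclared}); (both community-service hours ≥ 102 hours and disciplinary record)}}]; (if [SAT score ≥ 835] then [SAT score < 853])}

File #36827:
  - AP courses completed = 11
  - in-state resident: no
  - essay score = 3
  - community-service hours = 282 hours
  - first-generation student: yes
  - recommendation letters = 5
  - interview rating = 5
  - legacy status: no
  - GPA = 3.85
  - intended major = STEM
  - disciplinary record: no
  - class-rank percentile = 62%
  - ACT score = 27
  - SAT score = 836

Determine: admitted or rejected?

Atomic conditions:
  legacy status: no → false
  GPA ≤ 3.5: 3.85 ≤ 3.5 is false
  class-rank percentile ≤ 20%: 62 ≤ 20 is false
  recommendation letters < 4: 5 < 4 is false
  interview rating ≥ 1: 5 ≥ 1 is true
  in-state resident: no → false
  essay score ≤ 10: 3 ≤ 10 is true
  NOT first-generation student: yes → false
  ACT score ≥ 31: 27 ≥ 31 is false
  AP courses completed ≥ 9: 11 ≥ 9 is true
  intended major ∈ {Business, Humanities, Undeclared}: STEM is not in the set → false
  community-service hours ≥ 102 hours: 282 ≥ 102 is true
  disciplinary record: no → false
  SAT score ≥ 835: 836 ≥ 835 is true
  SAT score < 853: 836 < 853 is true
Combine:
[1.1.1.1] false AND false = false
[1.1.1.2] false AND false = false
[1.1.1.3] true OR false = true
[1.1.1] false OR false OR true = true
[1.1.2.2.1] false OR false = false
[1.1.2.2] NOT false = true
[1.1.2.3] true AND false = false
[1.1.2.4] true AND false = false
[1.1.2] true OR true OR false OR false = true
[1.1] true AND true = true
[1] NOT true = false
[2] true → true = true
[root] false AND true = false
Overall: false → rejected

Rejected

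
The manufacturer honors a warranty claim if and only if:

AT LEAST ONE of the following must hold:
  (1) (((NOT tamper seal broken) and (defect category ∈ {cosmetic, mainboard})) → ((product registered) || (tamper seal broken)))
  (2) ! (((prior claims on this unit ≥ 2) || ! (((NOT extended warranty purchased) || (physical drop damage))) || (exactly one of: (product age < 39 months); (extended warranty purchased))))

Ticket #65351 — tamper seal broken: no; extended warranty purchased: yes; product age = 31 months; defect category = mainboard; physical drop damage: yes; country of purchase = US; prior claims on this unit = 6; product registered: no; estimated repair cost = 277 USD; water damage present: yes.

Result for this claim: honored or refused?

Atomic conditions:
  NOT tamper seal broken: no → true
  defect category ∈ {cosmetic, mainboard}: mainboard is in the set → true
  product registered: no → false
  tamper seal broken: no → false
  prior claims on this unit ≥ 2: 6 ≥ 2 is true
  NOT extended warranty purchased: yes → false
  physical drop damage: yes → true
  product age < 39 months: 31 < 39 is true
  extended warranty purchased: yes → true
Combine:
[1.1] true AND true = true
[1.2] false OR false = false
[1] true → false = false
[2.1.2.1] false OR true = true
[2.1.2] NOT true = false
[2.1.3] exactly-one(true, true) = false
[2.1] true OR false OR false = true
[2] NOT true = false
[root] false OR false = false
Overall: false → refused

Refused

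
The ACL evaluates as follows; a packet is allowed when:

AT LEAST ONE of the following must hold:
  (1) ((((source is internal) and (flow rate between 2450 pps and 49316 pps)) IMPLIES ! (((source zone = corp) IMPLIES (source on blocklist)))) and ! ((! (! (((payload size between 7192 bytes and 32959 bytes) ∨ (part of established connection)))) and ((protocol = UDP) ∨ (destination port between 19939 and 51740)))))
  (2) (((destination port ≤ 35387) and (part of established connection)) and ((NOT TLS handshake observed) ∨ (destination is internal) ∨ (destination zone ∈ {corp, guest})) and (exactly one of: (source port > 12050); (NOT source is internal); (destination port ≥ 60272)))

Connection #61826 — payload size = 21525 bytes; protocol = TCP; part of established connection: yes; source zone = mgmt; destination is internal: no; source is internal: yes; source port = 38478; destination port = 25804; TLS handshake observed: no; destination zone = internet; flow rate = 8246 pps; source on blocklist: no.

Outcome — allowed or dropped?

Allowed

Atomic conditions:
  source is internal: yes → true
  flow rate between 2450 pps and 49316 pps: 8246 in [2450, 49316] is true
  source zone = corp: mgmt == corp is false
  source on blocklist: no → false
  payload size between 7192 bytes and 32959 bytes: 21525 in [7192, 32959] is true
  part of established connection: yes → true
  protocol = UDP: TCP == UDP is false
  destination port between 19939 and 51740: 25804 in [19939, 51740] is true
  destination port ≤ 35387: 25804 ≤ 35387 is true
  NOT TLS handshake observed: no → true
  destination is internal: no → false
  destination zone ∈ {corp, guest}: internet is not in the set → false
  source port > 12050: 38478 > 12050 is true
  NOT source is internal: yes → false
  destination port ≥ 60272: 25804 ≥ 60272 is false
Combine:
[1.1.1] true AND true = true
[1.1.2.1] false → false (antecedent false ⇒ implication holds) = true
[1.1.2] NOT true = false
[1.1] true → false = false
[1.2.1.1.1.1] true OR true = true
[1.2.1.1.1] NOT true = false
[1.2.1.1] NOT false = true
[1.2.1.2] false OR true = true
[1.2.1] true AND true = true
[1.2] NOT true = false
[1] false AND false = false
[2.1] true AND true = true
[2.2] true OR false OR false = true
[2.3] exactly-one(true, false, false) = true
[2] true AND true AND true = true
[root] false OR true = true
Overall: true → allowed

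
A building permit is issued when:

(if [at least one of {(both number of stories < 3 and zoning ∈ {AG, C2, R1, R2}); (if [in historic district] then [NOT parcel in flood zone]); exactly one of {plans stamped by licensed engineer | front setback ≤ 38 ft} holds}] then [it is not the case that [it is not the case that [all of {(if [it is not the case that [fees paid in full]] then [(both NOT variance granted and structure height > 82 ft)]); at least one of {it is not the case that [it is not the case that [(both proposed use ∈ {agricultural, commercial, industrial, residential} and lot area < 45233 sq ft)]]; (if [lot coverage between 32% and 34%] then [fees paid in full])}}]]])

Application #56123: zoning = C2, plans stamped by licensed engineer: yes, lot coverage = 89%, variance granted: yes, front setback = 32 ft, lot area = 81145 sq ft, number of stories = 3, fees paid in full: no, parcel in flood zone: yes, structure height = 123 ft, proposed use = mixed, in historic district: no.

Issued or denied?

Atomic conditions:
  number of stories < 3: 3 < 3 is false
  zoning ∈ {AG, C2, R1, R2}: C2 is in the set → true
  in historic district: no → false
  NOT parcel in flood zone: yes → false
  plans stamped by licensed engineer: yes → true
  front setback ≤ 38 ft: 32 ≤ 38 is true
  fees paid in full: no → false
  NOT variance granted: yes → false
  structure height > 82 ft: 123 > 82 is true
  proposed use ∈ {agricultural, commercial, industrial, residential}: mixed is not in the set → false
  lot area < 45233 sq ft: 81145 < 45233 is false
  lot coverage between 32% and 34%: 89 in [32, 34] is false
Combine:
[1.1] false AND true = false
[1.2] false → false (antecedent false ⇒ implication holds) = true
[1.3] exactly-one(true, true) = false
[1] false OR true OR false = true
[2.1.1.1.1] NOT false = true
[2.1.1.1.2] false AND true = false
[2.1.1.1] true → false = false
[2.1.1.2.1.1.1] false AND false = false
[2.1.1.2.1.1] NOT false = true
[2.1.1.2.1] NOT true = false
[2.1.1.2.2] false → false (antecedent false ⇒ implication holds) = true
[2.1.1.2] false OR true = true
[2.1.1] false AND true = false
[2.1] NOT false = true
[2] NOT true = false
[root] true → false = false
Overall: false → denied

Denied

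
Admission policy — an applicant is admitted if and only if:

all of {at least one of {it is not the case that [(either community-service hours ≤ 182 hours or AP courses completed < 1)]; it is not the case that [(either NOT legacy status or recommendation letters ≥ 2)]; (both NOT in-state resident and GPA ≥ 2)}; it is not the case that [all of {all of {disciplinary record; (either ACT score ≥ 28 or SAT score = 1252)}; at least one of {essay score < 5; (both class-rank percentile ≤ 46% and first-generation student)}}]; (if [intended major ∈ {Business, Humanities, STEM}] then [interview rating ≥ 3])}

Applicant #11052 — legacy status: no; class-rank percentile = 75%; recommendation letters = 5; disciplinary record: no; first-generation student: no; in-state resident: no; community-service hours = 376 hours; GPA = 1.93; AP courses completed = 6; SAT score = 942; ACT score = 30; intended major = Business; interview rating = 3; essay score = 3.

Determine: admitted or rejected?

Atomic conditions:
  community-service hours ≤ 182 hours: 376 ≤ 182 is false
  AP courses completed < 1: 6 < 1 is false
  NOT legacy status: no → true
  recommendation letters ≥ 2: 5 ≥ 2 is true
  NOT in-state resident: no → true
  GPA ≥ 2: 1.93 ≥ 2 is false
  disciplinary record: no → false
  ACT score ≥ 28: 30 ≥ 28 is true
  SAT score = 1252: 942 == 1252 is false
  essay score < 5: 3 < 5 is true
  class-rank percentile ≤ 46%: 75 ≤ 46 is false
  first-generation student: no → false
  intended major ∈ {Business, Humanities, STEM}: Business is in the set → true
  interview rating ≥ 3: 3 ≥ 3 is true
Combine:
[1.1.1] false OR false = false
[1.1] NOT false = true
[1.2.1] true OR true = true
[1.2] NOT true = false
[1.3] true AND false = false
[1] true OR false OR false = true
[2.1.1.2] true OR false = true
[2.1.1] false AND true = false
[2.1.2.2] false AND false = false
[2.1.2] true OR false = true
[2.1] false AND true = false
[2] NOT false = true
[3] true → true = true
[root] true AND true AND true = true
Overall: true → admitted

Admitted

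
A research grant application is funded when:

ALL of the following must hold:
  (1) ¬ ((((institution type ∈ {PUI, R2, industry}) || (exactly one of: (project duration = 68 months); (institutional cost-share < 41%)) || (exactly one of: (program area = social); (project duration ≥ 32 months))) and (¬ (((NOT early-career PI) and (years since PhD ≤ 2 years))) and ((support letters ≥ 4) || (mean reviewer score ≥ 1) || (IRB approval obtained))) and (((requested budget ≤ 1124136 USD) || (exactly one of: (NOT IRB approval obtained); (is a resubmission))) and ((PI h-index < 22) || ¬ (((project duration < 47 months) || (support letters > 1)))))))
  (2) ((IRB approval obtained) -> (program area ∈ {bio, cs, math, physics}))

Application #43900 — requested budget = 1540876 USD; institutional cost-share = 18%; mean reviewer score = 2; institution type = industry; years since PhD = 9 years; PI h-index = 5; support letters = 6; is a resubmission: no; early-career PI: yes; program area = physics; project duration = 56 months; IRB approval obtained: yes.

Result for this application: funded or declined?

Atomic conditions:
  institution type ∈ {PUI, R2, industry}: industry is in the set → true
  project duration = 68 months: 56 == 68 is false
  institutional cost-share < 41%: 18 < 41 is true
  program area = social: physics == social is false
  project duration ≥ 32 months: 56 ≥ 32 is true
  NOT early-career PI: yes → false
  years since PhD ≤ 2 years: 9 ≤ 2 is false
  support letters ≥ 4: 6 ≥ 4 is true
  mean reviewer score ≥ 1: 2 ≥ 1 is true
  IRB approval obtained: yes → true
  requested budget ≤ 1124136 USD: 1540876 ≤ 1124136 is false
  NOT IRB approval obtained: yes → false
  is a resubmission: no → false
  PI h-index < 22: 5 < 22 is true
  project duration < 47 months: 56 < 47 is false
  support letters > 1: 6 > 1 is true
  program area ∈ {bio, cs, math, physics}: physics is in the set → true
Combine:
[1.1.1.2] exactly-one(false, true) = true
[1.1.1.3] exactly-one(false, true) = true
[1.1.1] true OR true OR true = true
[1.1.2.1.1] false AND false = false
[1.1.2.1] NOT false = true
[1.1.2.2] true OR true OR true = true
[1.1.2] true AND true = true
[1.1.3.1.2] exactly-one(false, false) = false
[1.1.3.1] false OR false = false
[1.1.3.2.2.1] false OR true = true
[1.1.3.2.2] NOT true = false
[1.1.3.2] true OR false = true
[1.1.3] false AND true = false
[1.1] true AND true AND false = false
[1] NOT false = true
[2] true → true = true
[root] true AND true = true
Overall: true → funded

Funded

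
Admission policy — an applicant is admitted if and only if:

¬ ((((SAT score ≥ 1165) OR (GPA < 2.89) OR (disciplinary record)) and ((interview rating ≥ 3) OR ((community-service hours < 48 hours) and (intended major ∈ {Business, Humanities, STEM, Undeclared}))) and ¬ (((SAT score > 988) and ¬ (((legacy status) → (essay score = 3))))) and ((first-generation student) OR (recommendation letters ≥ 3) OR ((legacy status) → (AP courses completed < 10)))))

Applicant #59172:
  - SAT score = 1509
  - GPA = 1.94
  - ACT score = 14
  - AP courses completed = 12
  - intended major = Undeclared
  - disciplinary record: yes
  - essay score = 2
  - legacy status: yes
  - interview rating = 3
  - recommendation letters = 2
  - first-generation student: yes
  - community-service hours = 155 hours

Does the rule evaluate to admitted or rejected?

Admitted

Atomic conditions:
  SAT score ≥ 1165: 1509 ≥ 1165 is true
  GPA < 2.89: 1.94 < 2.89 is true
  disciplinary record: yes → true
  interview rating ≥ 3: 3 ≥ 3 is true
  community-service hours < 48 hours: 155 < 48 is false
  intended major ∈ {Business, Humanities, STEM, Undeclared}: Undeclared is in the set → true
  SAT score > 988: 1509 > 988 is true
  legacy status: yes → true
  essay score = 3: 2 == 3 is false
  first-generation student: yes → true
  recommendation letters ≥ 3: 2 ≥ 3 is false
  AP courses completed < 10: 12 < 10 is false
Combine:
[1.1] true OR true OR true = true
[1.2.2] false AND true = false
[1.2] true OR false = true
[1.3.1.2.1] true → false = false
[1.3.1.2] NOT false = true
[1.3.1] true AND true = true
[1.3] NOT true = false
[1.4.3] true → false = false
[1.4] true OR false OR false = true
[1] true AND true AND false AND true = false
[root] NOT false = true
Overall: true → admitted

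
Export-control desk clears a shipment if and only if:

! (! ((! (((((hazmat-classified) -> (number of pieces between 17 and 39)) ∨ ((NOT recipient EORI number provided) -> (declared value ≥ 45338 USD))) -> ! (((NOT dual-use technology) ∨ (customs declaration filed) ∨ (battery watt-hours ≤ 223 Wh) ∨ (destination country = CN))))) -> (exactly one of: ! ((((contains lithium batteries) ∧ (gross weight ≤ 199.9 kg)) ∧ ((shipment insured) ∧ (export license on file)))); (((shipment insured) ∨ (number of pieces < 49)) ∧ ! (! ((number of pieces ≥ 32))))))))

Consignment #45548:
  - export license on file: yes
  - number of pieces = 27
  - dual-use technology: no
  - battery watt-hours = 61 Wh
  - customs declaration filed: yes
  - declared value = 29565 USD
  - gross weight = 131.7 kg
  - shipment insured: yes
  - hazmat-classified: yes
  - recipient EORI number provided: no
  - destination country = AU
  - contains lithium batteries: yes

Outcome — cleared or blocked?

Blocked

Atomic conditions:
  hazmat-classified: yes → true
  number of pieces between 17 and 39: 27 in [17, 39] is true
  NOT recipient EORI number provided: no → true
  declared value ≥ 45338 USD: 29565 ≥ 45338 is false
  NOT dual-use technology: no → true
  customs declaration filed: yes → true
  battery watt-hours ≤ 223 Wh: 61 ≤ 223 is true
  destination country = CN: AU == CN is false
  contains lithium batteries: yes → true
  gross weight ≤ 199.9 kg: 131.7 ≤ 199.9 is true
  shipment insured: yes → true
  export license on file: yes → true
  number of pieces < 49: 27 < 49 is true
  number of pieces ≥ 32: 27 ≥ 32 is false
Combine:
[1.1.1.1.1.1] true → true = true
[1.1.1.1.1.2] true → false = false
[1.1.1.1.1] true OR false = true
[1.1.1.1.2.1] true OR true OR true OR false = true
[1.1.1.1.2] NOT true = false
[1.1.1.1] true → false = false
[1.1.1] NOT false = true
[1.1.2.1.1.1] true AND true = true
[1.1.2.1.1.2] true AND true = true
[1.1.2.1.1] true AND true = true
[1.1.2.1] NOT true = false
[1.1.2.2.1] true OR true = true
[1.1.2.2.2.1] NOT false = true
[1.1.2.2.2] NOT true = false
[1.1.2.2] true AND false = false
[1.1.2] exactly-one(false, false) = false
[1.1] true → false = false
[1] NOT false = true
[root] NOT true = false
Overall: false → blocked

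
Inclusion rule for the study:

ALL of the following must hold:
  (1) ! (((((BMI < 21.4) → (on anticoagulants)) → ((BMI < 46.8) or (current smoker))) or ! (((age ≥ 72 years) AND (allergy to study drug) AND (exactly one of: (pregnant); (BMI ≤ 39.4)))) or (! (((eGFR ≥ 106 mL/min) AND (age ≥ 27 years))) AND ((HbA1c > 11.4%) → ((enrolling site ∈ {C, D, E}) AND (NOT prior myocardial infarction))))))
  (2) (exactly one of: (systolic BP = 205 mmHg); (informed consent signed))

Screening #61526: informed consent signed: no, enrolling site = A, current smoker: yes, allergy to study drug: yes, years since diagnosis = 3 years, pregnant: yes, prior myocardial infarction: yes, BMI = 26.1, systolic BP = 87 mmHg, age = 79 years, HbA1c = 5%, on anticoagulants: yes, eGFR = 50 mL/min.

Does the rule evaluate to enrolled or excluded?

Atomic conditions:
  BMI < 21.4: 26.1 < 21.4 is false
  on anticoagulants: yes → true
  BMI < 46.8: 26.1 < 46.8 is true
  current smoker: yes → true
  age ≥ 72 years: 79 ≥ 72 is true
  allergy to study drug: yes → true
  pregnant: yes → true
  BMI ≤ 39.4: 26.1 ≤ 39.4 is true
  eGFR ≥ 106 mL/min: 50 ≥ 106 is false
  age ≥ 27 years: 79 ≥ 27 is true
  HbA1c > 11.4%: 5 > 11.4 is false
  enrolling site ∈ {C, D, E}: A is not in the set → false
  NOT prior myocardial infarction: yes → false
  systolic BP = 205 mmHg: 87 == 205 is false
  informed consent signed: no → false
Combine:
[1.1.1.1] false → true (antecedent false ⇒ implication holds) = true
[1.1.1.2] true OR true = true
[1.1.1] true → true = true
[1.1.2.1.3] exactly-one(true, true) = false
[1.1.2.1] true AND true AND false = false
[1.1.2] NOT false = true
[1.1.3.1.1] false AND true = false
[1.1.3.1] NOT false = true
[1.1.3.2.2] false AND false = false
[1.1.3.2] false → false (antecedent false ⇒ implication holds) = true
[1.1.3] true AND true = true
[1.1] true OR true OR true = true
[1] NOT true = false
[2] exactly-one(false, false) = false
[root] false AND false = false
Overall: false → excluded

Excluded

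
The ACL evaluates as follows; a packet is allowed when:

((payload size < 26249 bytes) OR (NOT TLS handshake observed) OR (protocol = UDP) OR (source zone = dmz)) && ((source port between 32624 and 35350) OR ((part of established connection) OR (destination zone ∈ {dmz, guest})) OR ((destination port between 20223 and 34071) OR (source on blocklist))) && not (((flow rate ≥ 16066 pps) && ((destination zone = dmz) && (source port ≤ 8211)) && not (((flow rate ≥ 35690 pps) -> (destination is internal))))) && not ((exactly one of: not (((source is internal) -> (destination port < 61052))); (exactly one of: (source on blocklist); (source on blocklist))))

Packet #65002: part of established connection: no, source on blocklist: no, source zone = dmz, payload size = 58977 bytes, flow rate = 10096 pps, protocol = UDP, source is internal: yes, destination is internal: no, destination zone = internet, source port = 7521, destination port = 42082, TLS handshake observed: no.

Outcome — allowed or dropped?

Dropped

Atomic conditions:
  payload size < 26249 bytes: 58977 < 26249 is false
  NOT TLS handshake observed: no → true
  protocol = UDP: UDP == UDP is true
  source zone = dmz: dmz == dmz is true
  source port between 32624 and 35350: 7521 in [32624, 35350] is false
  part of established connection: no → false
  destination zone ∈ {dmz, guest}: internet is not in the set → false
  destination port between 20223 and 34071: 42082 in [20223, 34071] is false
  source on blocklist: no → false
  flow rate ≥ 16066 pps: 10096 ≥ 16066 is false
  destination zone = dmz: internet == dmz is false
  source port ≤ 8211: 7521 ≤ 8211 is true
  flow rate ≥ 35690 pps: 10096 ≥ 35690 is false
  destination is internal: no → false
  source is internal: yes → true
  destination port < 61052: 42082 < 61052 is true
Combine:
[1] false OR true OR true OR true = true
[2.2] false OR false = false
[2.3] false OR false = false
[2] false OR false OR false = false
[3.1.2] false AND true = false
[3.1.3.1] false → false (antecedent false ⇒ implication holds) = true
[3.1.3] NOT true = false
[3.1] false AND false AND false = false
[3] NOT false = true
[4.1.1.1] true → true = true
[4.1.1] NOT true = false
[4.1.2] exactly-one(false, false) = false
[4.1] exactly-one(false, false) = false
[4] NOT false = true
[root] true AND false AND true AND true = false
Overall: false → dropped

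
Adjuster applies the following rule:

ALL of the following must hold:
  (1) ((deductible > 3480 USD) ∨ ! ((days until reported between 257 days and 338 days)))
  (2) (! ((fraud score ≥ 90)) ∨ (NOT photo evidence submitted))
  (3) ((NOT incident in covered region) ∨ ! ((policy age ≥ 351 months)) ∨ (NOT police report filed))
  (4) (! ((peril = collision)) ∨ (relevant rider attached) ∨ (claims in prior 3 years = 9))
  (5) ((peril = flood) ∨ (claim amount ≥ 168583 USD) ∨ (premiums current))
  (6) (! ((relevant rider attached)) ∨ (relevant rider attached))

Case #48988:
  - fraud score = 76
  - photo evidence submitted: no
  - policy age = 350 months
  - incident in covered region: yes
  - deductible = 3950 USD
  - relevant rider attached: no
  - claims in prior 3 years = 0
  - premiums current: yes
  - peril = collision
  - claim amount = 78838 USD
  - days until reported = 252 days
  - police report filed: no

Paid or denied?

Atomic conditions:
  deductible > 3480 USD: 3950 > 3480 is true
  days until reported between 257 days and 338 days: 252 in [257, 338] is false
  fraud score ≥ 90: 76 ≥ 90 is false
  NOT photo evidence submitted: no → true
  NOT incident in covered region: yes → false
  policy age ≥ 351 months: 350 ≥ 351 is false
  NOT police report filed: no → true
  peril = collision: collision == collision is true
  relevant rider attached: no → false
  claims in prior 3 years = 9: 0 == 9 is false
  peril = flood: collision == flood is false
  claim amount ≥ 168583 USD: 78838 ≥ 168583 is false
  premiums current: yes → true
Combine:
[1.2] NOT false = true
[1] true OR true = true
[2.1] NOT false = true
[2] true OR true = true
[3.2] NOT false = true
[3] false OR true OR true = true
[4.1] NOT true = false
[4] false OR false OR false = false
[5] false OR false OR true = true
[6.1] NOT false = true
[6] true OR false = true
[root] true AND true AND true AND false AND true AND true = false
Overall: false → denied

Denied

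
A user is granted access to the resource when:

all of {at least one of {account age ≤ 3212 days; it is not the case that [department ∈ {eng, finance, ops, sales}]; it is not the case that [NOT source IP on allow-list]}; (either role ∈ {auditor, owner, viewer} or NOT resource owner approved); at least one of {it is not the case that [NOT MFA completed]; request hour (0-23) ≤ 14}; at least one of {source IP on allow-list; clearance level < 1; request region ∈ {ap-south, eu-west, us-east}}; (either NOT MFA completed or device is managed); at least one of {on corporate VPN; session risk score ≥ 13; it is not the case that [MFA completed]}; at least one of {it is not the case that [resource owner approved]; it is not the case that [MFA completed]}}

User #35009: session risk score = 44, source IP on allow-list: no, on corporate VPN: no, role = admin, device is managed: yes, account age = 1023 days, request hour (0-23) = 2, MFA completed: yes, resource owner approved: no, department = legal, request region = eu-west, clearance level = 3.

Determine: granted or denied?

Atomic conditions:
  account age ≤ 3212 days: 1023 ≤ 3212 is true
  department ∈ {eng, finance, ops, sales}: legal is not in the set → false
  NOT source IP on allow-list: no → true
  role ∈ {auditor, owner, viewer}: admin is not in the set → false
  NOT resource owner approved: no → true
  NOT MFA completed: yes → false
  request hour (0-23) ≤ 14: 2 ≤ 14 is true
  source IP on allow-list: no → false
  clearance level < 1: 3 < 1 is false
  request region ∈ {ap-south, eu-west, us-east}: eu-west is in the set → true
  device is managed: yes → true
  on corporate VPN: no → false
  session risk score ≥ 13: 44 ≥ 13 is true
  MFA completed: yes → true
  resource owner approved: no → false
Combine:
[1.2] NOT false = true
[1.3] NOT true = false
[1] true OR true OR false = true
[2] false OR true = true
[3.1] NOT false = true
[3] true OR true = true
[4] false OR false OR true = true
[5] false OR true = true
[6.3] NOT true = false
[6] false OR true OR false = true
[7.1] NOT false = true
[7.2] NOT true = false
[7] true OR false = true
[root] true AND true AND true AND true AND true AND true AND true = true
Overall: true → granted

Granted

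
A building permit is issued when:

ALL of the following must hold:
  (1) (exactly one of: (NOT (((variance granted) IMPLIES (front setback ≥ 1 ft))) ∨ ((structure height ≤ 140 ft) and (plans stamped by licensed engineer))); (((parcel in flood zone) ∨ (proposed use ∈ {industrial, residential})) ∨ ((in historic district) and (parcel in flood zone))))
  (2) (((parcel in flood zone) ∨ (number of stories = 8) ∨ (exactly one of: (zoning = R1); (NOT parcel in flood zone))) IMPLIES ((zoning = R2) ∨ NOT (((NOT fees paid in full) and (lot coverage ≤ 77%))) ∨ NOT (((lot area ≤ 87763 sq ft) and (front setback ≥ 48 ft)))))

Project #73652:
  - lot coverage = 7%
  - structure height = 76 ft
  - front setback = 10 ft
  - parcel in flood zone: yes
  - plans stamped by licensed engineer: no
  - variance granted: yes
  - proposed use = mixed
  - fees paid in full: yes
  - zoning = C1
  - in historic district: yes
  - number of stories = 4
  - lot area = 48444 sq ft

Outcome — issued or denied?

Atomic conditions:
  variance granted: yes → true
  front setback ≥ 1 ft: 10 ≥ 1 is true
  structure height ≤ 140 ft: 76 ≤ 140 is true
  plans stamped by licensed engineer: no → false
  parcel in flood zone: yes → true
  proposed use ∈ {industrial, residential}: mixed is not in the set → false
  in historic district: yes → true
  number of stories = 8: 4 == 8 is false
  zoning = R1: C1 == R1 is false
  NOT parcel in flood zone: yes → false
  zoning = R2: C1 == R2 is false
  NOT fees paid in full: yes → false
  lot coverage ≤ 77%: 7 ≤ 77 is true
  lot area ≤ 87763 sq ft: 48444 ≤ 87763 is true
  front setback ≥ 48 ft: 10 ≥ 48 is false
Combine:
[1.1.1.1] true → true = true
[1.1.1] NOT true = false
[1.1.2] true AND false = false
[1.1] false OR false = false
[1.2.1] true OR false = true
[1.2.2] true AND true = true
[1.2] true OR true = true
[1] exactly-one(false, true) = true
[2.1.3] exactly-one(false, false) = false
[2.1] true OR false OR false = true
[2.2.2.1] false AND true = false
[2.2.2] NOT false = true
[2.2.3.1] true AND false = false
[2.2.3] NOT false = true
[2.2] false OR true OR true = true
[2] true → true = true
[root] true AND true = true
Overall: true → issued

Issued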